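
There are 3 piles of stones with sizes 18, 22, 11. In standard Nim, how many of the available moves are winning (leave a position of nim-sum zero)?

Compute the nim-sum pairwise:
18 ^ 22 = 4
4 ^ 11 = 15
The overall nim-sum is X = 15. A pile of size p has a winning move iff p XOR X < p (reduce it to p XOR X).
  18: 18 XOR 15 = 29 ≥ 18 — no move.
  22: 22 XOR 15 = 25 ≥ 22 — no move.
  11: 11 XOR 15 = 4 < 11 — winning move (to 4).
That gives 1 winning move.

1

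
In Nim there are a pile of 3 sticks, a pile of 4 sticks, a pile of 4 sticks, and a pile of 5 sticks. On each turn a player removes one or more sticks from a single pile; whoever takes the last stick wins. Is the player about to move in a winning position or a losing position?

Write each in binary and XOR column by column:
  011  (3)
  100  (4)
  100  (4)
  101  (5)
  ---
  110  (6)
The nim-sum is 6 ≠ 0, so this is an N-position: the player to move can win.

Winning position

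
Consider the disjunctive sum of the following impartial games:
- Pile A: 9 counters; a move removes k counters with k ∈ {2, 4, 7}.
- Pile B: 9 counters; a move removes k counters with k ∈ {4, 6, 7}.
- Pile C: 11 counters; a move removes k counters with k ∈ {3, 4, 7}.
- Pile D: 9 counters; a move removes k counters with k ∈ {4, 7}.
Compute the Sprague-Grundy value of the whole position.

Grundy values for pile A (subtraction set {2, 4, 7}):
g(0) = mex{} = 0
g(1) = mex{} = 0
g(2) = mex{0} = 1
g(3) = mex{0} = 1
g(4) = mex{0,1} = 2
g(5) = mex{0,1} = 2
g(6) = mex{1,2} = 0
g(7) = mex{0,1,2} = 3
g(8) = mex{0,2} = 1
g(9) = mex{1,2,3} = 0
So g(9) = 0.
For pile B, compute g(0), g(1), … with moves {4, 6, 7}:
k:     0  1  2  3  4  5  6  7  8  9
g(k):  0  0  0  0  1  1  1  1  2  2
So g(9) = 2.
Build the Grundy sequence for pile C with g(k) = mex{g(k−s) : s ∈ {3, 4, 7}, s ≤ k}:
g(0) = mex{} = 0
g(1) = mex{} = 0
g(2) = mex{} = 0
g(3) = mex{0} = 1
g(4) = mex{0} = 1
g(5) = mex{0} = 1
g(6) = mex{0,1} = 2
g(7) = mex{0,1} = 2
g(8) = mex{0,1} = 2
g(9) = mex{0,1,2} = 3
g(10) = mex{1,2} = 0
g(11) = mex{1,2} = 0
So g(11) = 0.
Build the Grundy sequence for pile D with g(k) = mex{g(k−s) : s ∈ {4, 7}, s ≤ k}:
k:     0  1  2  3  4  5  6  7  8  9
g(k):  0  0  0  0  1  1  1  1  2  2
So g(9) = 2.
By the Sprague-Grundy theorem, the Grundy value of a sum of independent games is the XOR of the component values.
Combined value = 0 XOR 2 XOR 0 XOR 2 = 0.

0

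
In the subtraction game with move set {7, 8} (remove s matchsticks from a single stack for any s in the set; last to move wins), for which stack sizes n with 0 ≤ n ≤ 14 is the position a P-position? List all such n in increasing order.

0, 1, 2, 3, 4, 5, 6

Build the Grundy sequence with g(k) = mex{g(k−s) : s ∈ {7, 8}, s ≤ k}:
k:     0  1  2  3  4  5  6  7  8  9 10 11 12 13 14
g(k):  0  0  0  0  0  0  0  1  1  1  1  1  1  1  2
The P-positions (g = 0) in 0..14 are 0, 1, 2, 3, 4, 5, 6.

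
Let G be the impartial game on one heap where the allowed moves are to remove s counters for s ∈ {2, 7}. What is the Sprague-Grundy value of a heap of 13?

0

Compute g(0), g(1), … for moves {2, 7}:
g(0) = mex{} = 0
g(1) = mex{} = 0
g(2) = mex{0} = 1
g(3) = mex{0} = 1
g(4) = mex{1} = 0
g(5) = mex{1} = 0
g(6) = mex{0} = 1
g(7) = mex{0} = 1
g(8) = mex{0,1} = 2
g(9) = mex{1} = 0
g(10) = mex{1,2} = 0
g(11) = mex{0} = 1
g(12) = mex{0} = 1
g(13) = mex{1} = 0
So g(13) = 0.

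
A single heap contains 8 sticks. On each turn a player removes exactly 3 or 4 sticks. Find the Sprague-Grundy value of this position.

Grundy values for subtraction set {3, 4}:
g(0) = mex{} = 0
g(1) = mex{} = 0
g(2) = mex{} = 0
g(3) = mex{0} = 1
g(4) = mex{0} = 1
g(5) = mex{0} = 1
g(6) = mex{0,1} = 2
g(7) = mex{1} = 0
g(8) = mex{1} = 0
So g(8) = 0.

0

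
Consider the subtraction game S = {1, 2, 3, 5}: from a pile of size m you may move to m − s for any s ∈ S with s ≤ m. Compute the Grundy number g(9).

1

Grundy values for subtraction set {1, 2, 3, 5}:
k:     0  1  2  3  4  5  6  7  8  9
g(k):  0  1  2  3  0  1  2  3  0  1
So g(9) = 1.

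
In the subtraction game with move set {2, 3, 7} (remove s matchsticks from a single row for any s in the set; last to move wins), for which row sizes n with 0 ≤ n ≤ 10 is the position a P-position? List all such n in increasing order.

0, 1, 5, 6, 10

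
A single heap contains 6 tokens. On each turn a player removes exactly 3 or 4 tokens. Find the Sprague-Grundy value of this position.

2

Grundy values for subtraction set {3, 4}:
k:     0  1  2  3  4  5  6
g(k):  0  0  0  1  1  1  2
So g(6) = 2.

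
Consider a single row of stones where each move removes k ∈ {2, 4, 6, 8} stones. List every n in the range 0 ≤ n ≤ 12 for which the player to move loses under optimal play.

0, 1, 10, 11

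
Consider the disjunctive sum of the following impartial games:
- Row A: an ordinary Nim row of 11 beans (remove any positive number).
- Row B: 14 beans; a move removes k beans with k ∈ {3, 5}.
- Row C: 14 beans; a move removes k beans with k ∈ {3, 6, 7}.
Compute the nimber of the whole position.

Row A is a plain Nim row of size 11, so its Grundy value is 11.
For row B, compute g(0), g(1), … with moves {3, 5}:
k:     0  1  2  3  4  5  6  7  8  9 10 11 12 13 14
g(k):  0  0  0  1  1  1  2  2  0  0  0  1  1  1  2
So g(14) = 2.
For row C, compute g(0), g(1), … with moves {3, 6, 7}:
g(0) = mex{} = 0
g(1) = mex{} = 0
g(2) = mex{} = 0
g(3) = mex{0} = 1
g(4) = mex{0} = 1
g(5) = mex{0} = 1
g(6) = mex{0,1} = 2
g(7) = mex{0,1} = 2
g(8) = mex{0,1} = 2
g(9) = mex{0,1,2} = 3
g(10) = mex{1,2} = 0
g(11) = mex{1,2} = 0
g(12) = mex{1,2,3} = 0
g(13) = mex{0,2} = 1
g(14) = mex{0,2} = 1
So g(14) = 1.
By the Sprague-Grundy theorem, the Grundy value of a sum of independent games is the XOR of the component values.
Combined value = 11 XOR 2 XOR 1 = 8.

8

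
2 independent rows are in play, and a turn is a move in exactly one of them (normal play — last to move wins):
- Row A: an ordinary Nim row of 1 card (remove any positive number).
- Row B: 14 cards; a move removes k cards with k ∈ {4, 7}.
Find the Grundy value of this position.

1

Row A is a plain Nim row of size 1, so its Grundy value is 1.
For row B, compute g(0), g(1), … with moves {4, 7}:
g(0) = mex{} = 0
g(1) = mex{} = 0
g(2) = mex{} = 0
g(3) = mex{} = 0
g(4) = mex{0} = 1
g(5) = mex{0} = 1
g(6) = mex{0} = 1
g(7) = mex{0} = 1
g(8) = mex{0,1} = 2
g(9) = mex{0,1} = 2
g(10) = mex{0,1} = 2
g(11) = mex{1} = 0
g(12) = mex{1,2} = 0
g(13) = mex{1,2} = 0
g(14) = mex{1,2} = 0
So g(14) = 0.
By the Sprague-Grundy theorem, the Grundy value of a sum of independent games is the XOR of the component values.
Combined value = 1 XOR 0 = 1.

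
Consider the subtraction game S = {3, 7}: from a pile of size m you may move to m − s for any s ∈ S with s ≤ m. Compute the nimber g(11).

0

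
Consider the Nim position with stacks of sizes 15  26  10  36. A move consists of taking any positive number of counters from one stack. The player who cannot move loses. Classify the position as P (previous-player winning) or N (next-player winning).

N-position

Nim-sum: 15 ⊕ 26 ⊕ 10 ⊕ 36 = 59.
The nim-sum is 59 ≠ 0, so this is an N-position: the player to move can win.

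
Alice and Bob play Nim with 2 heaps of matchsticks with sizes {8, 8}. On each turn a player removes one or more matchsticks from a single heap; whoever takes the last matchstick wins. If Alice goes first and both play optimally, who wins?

Write each in binary and XOR column by column:
  1000  (8)
  1000  (8)
  ----
  0000  (0)
The nim-sum is 0, so this is a P-position: the player to move is in a losing position under optimal play; Alice is about to move from it and so loses — Bob wins.

Bob wins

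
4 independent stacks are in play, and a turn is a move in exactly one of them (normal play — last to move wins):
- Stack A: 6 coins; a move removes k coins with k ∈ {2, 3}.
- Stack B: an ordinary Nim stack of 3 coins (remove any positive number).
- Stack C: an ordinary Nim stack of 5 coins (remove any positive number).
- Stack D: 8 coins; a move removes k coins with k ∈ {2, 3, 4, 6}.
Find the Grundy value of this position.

6

Grundy values for stack A (subtraction set {2, 3}):
g(0) = mex{} = 0
g(1) = mex{} = 0
g(2) = mex{0} = 1
g(3) = mex{0} = 1
g(4) = mex{0,1} = 2
g(5) = mex{1} = 0
g(6) = mex{1,2} = 0
So g(6) = 0.
Stack B is a plain Nim stack of size 3, so its Grundy value is 3.
Stack C is a plain Nim stack of size 5, so its Grundy value is 5.
Grundy values for stack D (subtraction set {2, 3, 4, 6}):
g(0) = mex{} = 0
g(1) = mex{} = 0
g(2) = mex{0} = 1
g(3) = mex{0} = 1
g(4) = mex{0,1} = 2
g(5) = mex{0,1} = 2
g(6) = mex{0,1,2} = 3
g(7) = mex{0,1,2} = 3
g(8) = mex{1,2,3} = 0
So g(8) = 0.
The value of a disjunctive sum is the nim-sum of the parts.
Combined value = 0 XOR 3 XOR 5 XOR 0 = 6.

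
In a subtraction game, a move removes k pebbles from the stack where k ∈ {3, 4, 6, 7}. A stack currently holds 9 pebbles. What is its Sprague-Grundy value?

Grundy values for subtraction set {3, 4, 6, 7}:
k:     0  1  2  3  4  5  6  7  8  9
g(k):  0  0  0  1  1  1  2  2  2  3
So g(9) = 3.

3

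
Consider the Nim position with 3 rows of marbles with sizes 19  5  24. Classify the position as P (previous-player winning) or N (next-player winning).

N-position

Nim-sum: 19 XOR 5 XOR 24 = 14.
The nim-sum is 14 ≠ 0, so this is an N-position: the player to move can win.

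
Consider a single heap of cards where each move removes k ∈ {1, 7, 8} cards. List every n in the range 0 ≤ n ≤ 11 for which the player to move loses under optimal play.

0, 2, 4, 6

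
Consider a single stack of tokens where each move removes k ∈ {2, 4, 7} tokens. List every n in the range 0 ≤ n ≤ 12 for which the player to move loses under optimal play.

0, 1, 6, 9, 12

Grundy values for subtraction set {2, 4, 7}:
k:     0  1  2  3  4  5  6  7  8  9 10 11 12
g(k):  0  0  1  1  2  2  0  3  1  0  2  1  0
The P-positions (g = 0) in 0..12 are 0, 1, 6, 9, 12.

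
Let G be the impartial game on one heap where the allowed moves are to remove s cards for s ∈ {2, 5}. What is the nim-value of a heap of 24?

Grundy values for subtraction set {2, 5}:
k:     0  1  2  3  4  5  6  7  8  9 10 11 12 13 14 15 16 17 18 19 20 21 22 23 24
g(k):  0  0  1  1  0  2  1  0  0  1  1  0  2  1  0  0  1  1  0  2  1  0  0  1  1
So g(24) = 1.

1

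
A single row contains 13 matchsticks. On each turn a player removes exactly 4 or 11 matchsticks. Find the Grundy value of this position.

Grundy values for subtraction set {4, 11}:
k:     0  1  2  3  4  5  6  7  8  9 10 11 12 13
g(k):  0  0  0  0  1  1  1  1  0  0  0  2  1  1
So g(13) = 1.

1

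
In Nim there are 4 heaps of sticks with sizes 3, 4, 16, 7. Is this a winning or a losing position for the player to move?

Compute the nim-sum pairwise:
3 ^ 4 = 7
7 ^ 16 = 23
23 ^ 7 = 16
The nim-sum is 16 ≠ 0, so this is an N-position: the player to move can win.

Winning position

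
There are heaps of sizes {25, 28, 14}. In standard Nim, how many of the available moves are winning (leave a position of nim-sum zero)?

Nim-sum: 25 ⊕ 28 ⊕ 14 = 11.
The overall nim-sum is X = 11. A heap of size p has a winning move iff p XOR X < p (reduce it to p XOR X).
  25: 25 XOR 11 = 18 < 25 — winning move (to 18).
  28: 28 XOR 11 = 23 < 28 — winning move (to 23).
  14: 14 XOR 11 = 5 < 14 — winning move (to 5).
That gives 3 winning moves.

3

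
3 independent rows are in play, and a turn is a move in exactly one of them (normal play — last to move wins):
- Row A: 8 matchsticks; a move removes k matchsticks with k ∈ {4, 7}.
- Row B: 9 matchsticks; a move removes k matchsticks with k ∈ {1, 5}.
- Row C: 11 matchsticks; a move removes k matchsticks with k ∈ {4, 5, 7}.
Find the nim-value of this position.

For row A, compute g(0), g(1), … with moves {4, 7}:
g(0) = mex{} = 0
g(1) = mex{} = 0
g(2) = mex{} = 0
g(3) = mex{} = 0
g(4) = mex{0} = 1
g(5) = mex{0} = 1
g(6) = mex{0} = 1
g(7) = mex{0} = 1
g(8) = mex{0,1} = 2
So g(8) = 2.
Grundy values for row B (subtraction set {1, 5}):
g(0) = mex{} = 0
g(1) = mex{0} = 1
g(2) = mex{1} = 0
g(3) = mex{0} = 1
g(4) = mex{1} = 0
g(5) = mex{0} = 1
g(6) = mex{1} = 0
g(7) = mex{0} = 1
g(8) = mex{1} = 0
g(9) = mex{0} = 1
So g(9) = 1.
Grundy values for row C (subtraction set {4, 5, 7}):
k:     0  1  2  3  4  5  6  7  8  9 10 11
g(k):  0  0  0  0  1  1  1  1  2  2  2  0
So g(11) = 0.
By the Sprague-Grundy theorem, the Grundy value of a sum of independent games is the XOR of the component values.
Combined value = 2 ⊕ 1 ⊕ 0 = 3.

3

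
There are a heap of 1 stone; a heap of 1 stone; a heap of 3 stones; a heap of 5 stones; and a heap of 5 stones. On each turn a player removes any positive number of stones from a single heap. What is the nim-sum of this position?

In binary:
  001  (1)
  001  (1)
  011  (3)
  101  (5)
  101  (5)
  ---
  011  (3)

3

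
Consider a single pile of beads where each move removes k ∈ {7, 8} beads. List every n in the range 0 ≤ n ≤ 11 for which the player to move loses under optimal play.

0, 1, 2, 3, 4, 5, 6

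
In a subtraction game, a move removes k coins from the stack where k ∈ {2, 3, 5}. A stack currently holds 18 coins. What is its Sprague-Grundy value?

Grundy values for subtraction set {2, 3, 5}:
k:     0  1  2  3  4  5  6  7  8  9 10 11 12 13 14 15 16 17 18
g(k):  0  0  1  1  2  2  3  0  0  1  1  2  2  3  0  0  1  1  2
So g(18) = 2.

2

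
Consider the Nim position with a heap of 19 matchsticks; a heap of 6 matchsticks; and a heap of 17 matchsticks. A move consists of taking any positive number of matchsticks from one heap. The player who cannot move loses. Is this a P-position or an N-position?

Bitwise XOR of the heap sizes:
  10011  (19)
  00110  (6)
  10001  (17)
  -----
  00100  (4)
The nim-sum is 4 ≠ 0, so this is an N-position: the player to move can win.

N-position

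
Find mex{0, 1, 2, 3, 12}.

4

The values 0, 1, 2, 3 are all present; 4 is the first non-negative integer missing from the set.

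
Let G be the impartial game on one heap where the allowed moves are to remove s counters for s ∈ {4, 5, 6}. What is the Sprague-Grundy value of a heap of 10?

0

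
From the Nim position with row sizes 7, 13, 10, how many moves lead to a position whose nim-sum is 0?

0

Nim-sum: 7 ^ 13 ^ 10 = 0.
The nim-sum is already 0, so every move leaves a nonzero nim-sum — there are no winning moves.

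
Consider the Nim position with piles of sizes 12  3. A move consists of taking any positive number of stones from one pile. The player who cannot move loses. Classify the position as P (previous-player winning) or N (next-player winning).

In binary:
  1100  (12)
  0011  (3)
  ----
  1111  (15)
The nim-sum is 15 ≠ 0, so this is an N-position: the player to move can win.

N-position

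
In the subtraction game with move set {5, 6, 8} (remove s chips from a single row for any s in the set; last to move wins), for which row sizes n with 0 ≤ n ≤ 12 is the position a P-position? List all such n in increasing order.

0, 1, 2, 3, 4

Grundy values for subtraction set {5, 6, 8}:
k:     0  1  2  3  4  5  6  7  8  9 10 11 12
g(k):  0  0  0  0  0  1  1  1  1  1  2  2  2
The P-positions (g = 0) in 0..12 are 0, 1, 2, 3, 4.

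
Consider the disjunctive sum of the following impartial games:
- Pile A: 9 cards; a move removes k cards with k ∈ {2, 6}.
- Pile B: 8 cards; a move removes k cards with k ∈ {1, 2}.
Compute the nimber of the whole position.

Build the Grundy sequence for pile A with g(k) = mex{g(k−s) : s ∈ {2, 6}, s ≤ k}:
k:     0  1  2  3  4  5  6  7  8  9
g(k):  0  0  1  1  0  0  1  1  0  0
So g(9) = 0.
Build the Grundy sequence for pile B with g(k) = mex{g(k−s) : s ∈ {1, 2}, s ≤ k}:
k:     0  1  2  3  4  5  6  7  8
g(k):  0  1  2  0  1  2  0  1  2
So g(8) = 2.
By the Sprague-Grundy theorem, the Grundy value of a sum of independent games is the XOR of the component values.
Combined value = 0 XOR 2 = 2.

2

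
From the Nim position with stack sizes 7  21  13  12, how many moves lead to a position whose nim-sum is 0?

Compute the nim-sum pairwise:
7 ^ 21 = 18
18 ^ 13 = 31
31 ^ 12 = 19
The overall nim-sum is X = 19. A stack of size p has a winning move iff p XOR X < p (reduce it to p XOR X).
  7: 7 XOR 19 = 20 ≥ 7 — no move.
  21: 21 XOR 19 = 6 < 21 — winning move (to 6).
  13: 13 XOR 19 = 30 ≥ 13 — no move.
  12: 12 XOR 19 = 31 ≥ 12 — no move.
That gives 1 winning move.

1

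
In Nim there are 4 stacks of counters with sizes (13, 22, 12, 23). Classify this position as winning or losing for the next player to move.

Losing position

Write each in binary and XOR column by column:
  01101  (13)
  10110  (22)
  01100  (12)
  10111  (23)
  -----
  00000  (0)
The nim-sum is 0, so this is a P-position: the player to move is in a losing position under optimal play.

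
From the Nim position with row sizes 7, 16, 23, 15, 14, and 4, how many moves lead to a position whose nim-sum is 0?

5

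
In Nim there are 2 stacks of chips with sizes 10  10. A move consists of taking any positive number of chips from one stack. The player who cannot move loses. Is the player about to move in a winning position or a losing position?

Losing position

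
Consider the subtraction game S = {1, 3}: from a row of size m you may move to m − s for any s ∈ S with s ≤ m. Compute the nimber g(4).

0

Compute g(0), g(1), … for moves {1, 3}:
g(0) = mex{} = 0
g(1) = mex{0} = 1
g(2) = mex{1} = 0
g(3) = mex{0} = 1
g(4) = mex{1} = 0
So g(4) = 0.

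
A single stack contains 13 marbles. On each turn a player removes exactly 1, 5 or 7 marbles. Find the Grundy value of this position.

1

Compute g(0), g(1), … for moves {1, 5, 7}:
k:     0  1  2  3  4  5  6  7  8  9 10 11 12 13
g(k):  0  1  0  1  0  1  0  1  0  1  0  1  0  1
So g(13) = 1.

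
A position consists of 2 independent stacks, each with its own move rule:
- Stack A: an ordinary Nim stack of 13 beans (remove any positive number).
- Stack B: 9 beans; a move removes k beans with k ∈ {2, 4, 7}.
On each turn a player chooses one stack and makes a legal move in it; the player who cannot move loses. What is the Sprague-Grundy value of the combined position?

13

Stack A is a plain Nim stack of size 13, so its Grundy value is 13.
Build the Grundy sequence for stack B with g(k) = mex{g(k−s) : s ∈ {2, 4, 7}, s ≤ k}:
g(0) = mex{} = 0
g(1) = mex{} = 0
g(2) = mex{0} = 1
g(3) = mex{0} = 1
g(4) = mex{0,1} = 2
g(5) = mex{0,1} = 2
g(6) = mex{1,2} = 0
g(7) = mex{0,1,2} = 3
g(8) = mex{0,2} = 1
g(9) = mex{1,2,3} = 0
So g(9) = 0.
By the Sprague-Grundy theorem, the Grundy value of a sum of independent games is the XOR of the component values.
Combined value = 13 XOR 0 = 13.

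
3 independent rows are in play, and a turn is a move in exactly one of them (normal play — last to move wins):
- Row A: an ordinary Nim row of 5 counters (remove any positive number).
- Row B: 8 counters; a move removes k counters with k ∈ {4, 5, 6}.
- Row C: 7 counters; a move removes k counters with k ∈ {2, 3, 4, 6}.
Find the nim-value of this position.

Row A is a plain Nim row of size 5, so its Grundy value is 5.
Build the Grundy sequence for row B with g(k) = mex{g(k−s) : s ∈ {4, 5, 6}, s ≤ k}:
g(0) = mex{} = 0
g(1) = mex{} = 0
g(2) = mex{} = 0
g(3) = mex{} = 0
g(4) = mex{0} = 1
g(5) = mex{0} = 1
g(6) = mex{0} = 1
g(7) = mex{0} = 1
g(8) = mex{0,1} = 2
So g(8) = 2.
Build the Grundy sequence for row C with g(k) = mex{g(k−s) : s ∈ {2, 3, 4, 6}, s ≤ k}:
g(0) = mex{} = 0
g(1) = mex{} = 0
g(2) = mex{0} = 1
g(3) = mex{0} = 1
g(4) = mex{0,1} = 2
g(5) = mex{0,1} = 2
g(6) = mex{0,1,2} = 3
g(7) = mex{0,1,2} = 3
So g(7) = 3.
The value of a disjunctive sum is the nim-sum of the parts.
Combined value = 5 XOR 2 XOR 3 = 4.

4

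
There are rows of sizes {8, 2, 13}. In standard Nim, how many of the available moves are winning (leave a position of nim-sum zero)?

Compute the nim-sum pairwise:
8 ⊕ 2 = 10
10 ⊕ 13 = 7
The overall nim-sum is X = 7. A row of size p has a winning move iff p XOR X < p (reduce it to p XOR X).
  8: 8 XOR 7 = 15 ≥ 8 — no move.
  2: 2 XOR 7 = 5 ≥ 2 — no move.
  13: 13 XOR 7 = 10 < 13 — winning move (to 10).
That gives 1 winning move.

1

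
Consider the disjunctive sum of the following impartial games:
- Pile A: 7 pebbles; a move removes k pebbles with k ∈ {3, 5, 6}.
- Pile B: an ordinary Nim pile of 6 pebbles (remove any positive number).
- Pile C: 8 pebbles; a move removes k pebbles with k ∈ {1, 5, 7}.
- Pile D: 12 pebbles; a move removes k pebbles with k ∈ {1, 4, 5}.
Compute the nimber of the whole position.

For pile A, compute g(0), g(1), … with moves {3, 5, 6}:
k:     0  1  2  3  4  5  6  7
g(k):  0  0  0  1  1  1  2  2
So g(7) = 2.
Pile B is a plain Nim pile of size 6, so its Grundy value is 6.
Build the Grundy sequence for pile C with g(k) = mex{g(k−s) : s ∈ {1, 5, 7}, s ≤ k}:
k:     0  1  2  3  4  5  6  7  8
g(k):  0  1  0  1  0  1  0  1  0
So g(8) = 0.
For pile D, compute g(0), g(1), … with moves {1, 4, 5}:
k:     0  1  2  3  4  5  6  7  8  9 10 11 12
g(k):  0  1  0  1  2  3  2  3  0  1  0  1  2
So g(12) = 2.
By the Sprague-Grundy theorem, the Grundy value of a sum of independent games is the XOR of the component values.
Combined value = 2 ⊕ 6 ⊕ 0 ⊕ 2 = 6.

6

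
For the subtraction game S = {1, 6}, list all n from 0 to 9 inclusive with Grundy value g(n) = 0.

Compute g(0), g(1), … for moves {1, 6}:
k:     0  1  2  3  4  5  6  7  8  9
g(k):  0  1  0  1  0  1  2  0  1  0
The P-positions (g = 0) in 0..9 are 0, 2, 4, 7, 9.

0, 2, 4, 7, 9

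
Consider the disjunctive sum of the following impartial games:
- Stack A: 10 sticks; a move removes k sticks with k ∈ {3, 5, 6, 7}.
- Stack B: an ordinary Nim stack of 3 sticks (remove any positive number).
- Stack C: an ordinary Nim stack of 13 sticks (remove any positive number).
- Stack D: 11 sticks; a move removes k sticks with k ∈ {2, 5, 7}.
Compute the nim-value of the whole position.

13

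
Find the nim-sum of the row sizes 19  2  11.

26

Nim-sum: 19 ^ 2 ^ 11 = 26.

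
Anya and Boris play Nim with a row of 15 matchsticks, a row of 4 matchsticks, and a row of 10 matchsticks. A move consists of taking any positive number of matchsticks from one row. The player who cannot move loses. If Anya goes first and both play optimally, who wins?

In binary:
  1111  (15)
  0100  (4)
  1010  (10)
  ----
  0001  (1)
The nim-sum is 1 ≠ 0, so this is an N-position: the player to move can win; Anya has a winning move.

Anya wins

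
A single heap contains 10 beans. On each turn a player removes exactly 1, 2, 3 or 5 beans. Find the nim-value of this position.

2

Grundy values for subtraction set {1, 2, 3, 5}:
k:     0  1  2  3  4  5  6  7  8  9 10
g(k):  0  1  2  3  0  1  2  3  0  1  2
So g(10) = 2.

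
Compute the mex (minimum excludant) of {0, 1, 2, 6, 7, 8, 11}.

3

The values 0, 1, 2 are all present; 3 is the first non-negative integer missing from the set.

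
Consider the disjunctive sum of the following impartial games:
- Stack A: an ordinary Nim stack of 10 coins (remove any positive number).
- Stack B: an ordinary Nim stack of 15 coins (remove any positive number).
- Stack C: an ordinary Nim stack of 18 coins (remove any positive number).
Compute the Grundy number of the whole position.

23

Stack A is a plain Nim stack of size 10, so its Grundy value is 10.
Stack B is a plain Nim stack of size 15, so its Grundy value is 15.
Stack C is a plain Nim stack of size 18, so its Grundy value is 18.
By the Sprague-Grundy theorem, the Grundy value of a sum of independent games is the XOR of the component values.
Combined value = 10 XOR 15 XOR 18 = 23.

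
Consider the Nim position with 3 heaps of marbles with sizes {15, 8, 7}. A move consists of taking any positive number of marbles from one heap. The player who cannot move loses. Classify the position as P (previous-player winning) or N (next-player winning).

Nim-sum: 15 XOR 8 XOR 7 = 0.
The nim-sum is 0, so this is a P-position: the player to move is in a losing position under optimal play.

P-position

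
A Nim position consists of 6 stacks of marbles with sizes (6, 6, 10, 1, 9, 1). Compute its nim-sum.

Compute the nim-sum pairwise:
6 ⊕ 6 = 0
0 ⊕ 10 = 10
10 ⊕ 1 = 11
11 ⊕ 9 = 2
2 ⊕ 1 = 3

3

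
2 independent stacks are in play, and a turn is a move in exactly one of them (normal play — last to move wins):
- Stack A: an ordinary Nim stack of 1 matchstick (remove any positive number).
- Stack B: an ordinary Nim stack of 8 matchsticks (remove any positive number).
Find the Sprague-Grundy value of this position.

Stack A is a plain Nim stack of size 1, so its Grundy value is 1.
Stack B is a plain Nim stack of size 8, so its Grundy value is 8.
The value of a disjunctive sum is the nim-sum of the parts.
Combined value = 1 ⊕ 8 = 9.

9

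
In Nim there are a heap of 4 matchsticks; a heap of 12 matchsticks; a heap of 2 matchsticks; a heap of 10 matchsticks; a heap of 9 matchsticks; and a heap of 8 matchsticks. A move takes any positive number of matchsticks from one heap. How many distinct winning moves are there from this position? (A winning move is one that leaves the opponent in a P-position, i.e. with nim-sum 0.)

1

Compute the nim-sum pairwise:
4 XOR 12 = 8
8 XOR 2 = 10
10 XOR 10 = 0
0 XOR 9 = 9
9 XOR 8 = 1
The overall nim-sum is X = 1. A heap of size p has a winning move iff p XOR X < p (reduce it to p XOR X).
  4: 4 XOR 1 = 5 ≥ 4 — no move.
  12: 12 XOR 1 = 13 ≥ 12 — no move.
  2: 2 XOR 1 = 3 ≥ 2 — no move.
  10: 10 XOR 1 = 11 ≥ 10 — no move.
  9: 9 XOR 1 = 8 < 9 — winning move (to 8).
  8: 8 XOR 1 = 9 ≥ 8 — no move.
That gives 1 winning move.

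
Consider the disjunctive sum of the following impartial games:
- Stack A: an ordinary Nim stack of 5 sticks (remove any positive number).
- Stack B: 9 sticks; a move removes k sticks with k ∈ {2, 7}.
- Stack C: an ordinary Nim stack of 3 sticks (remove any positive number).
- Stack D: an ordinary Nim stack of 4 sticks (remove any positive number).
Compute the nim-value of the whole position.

Stack A is a plain Nim stack of size 5, so its Grundy value is 5.
Grundy values for stack B (subtraction set {2, 7}):
k:     0  1  2  3  4  5  6  7  8  9
g(k):  0  0  1  1  0  0  1  1  2  0
So g(9) = 0.
Stack C is a plain Nim stack of size 3, so its Grundy value is 3.
Stack D is a plain Nim stack of size 4, so its Grundy value is 4.
The value of a disjunctive sum is the nim-sum of the parts.
Combined value = 5 ⊕ 0 ⊕ 3 ⊕ 4 = 2.

2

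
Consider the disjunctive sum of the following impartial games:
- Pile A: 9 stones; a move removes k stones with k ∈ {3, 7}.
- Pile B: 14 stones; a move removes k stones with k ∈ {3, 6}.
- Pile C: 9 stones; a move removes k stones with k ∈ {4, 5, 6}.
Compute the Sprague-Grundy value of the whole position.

Grundy values for pile A (subtraction set {3, 7}):
g(0) = mex{} = 0
g(1) = mex{} = 0
g(2) = mex{} = 0
g(3) = mex{0} = 1
g(4) = mex{0} = 1
g(5) = mex{0} = 1
g(6) = mex{1} = 0
g(7) = mex{0,1} = 2
g(8) = mex{0,1} = 2
g(9) = mex{0} = 1
So g(9) = 1.
For pile B, compute g(0), g(1), … with moves {3, 6}:
g(0) = mex{} = 0
g(1) = mex{} = 0
g(2) = mex{} = 0
g(3) = mex{0} = 1
g(4) = mex{0} = 1
g(5) = mex{0} = 1
g(6) = mex{0,1} = 2
g(7) = mex{0,1} = 2
g(8) = mex{0,1} = 2
g(9) = mex{1,2} = 0
g(10) = mex{1,2} = 0
g(11) = mex{1,2} = 0
g(12) = mex{0,2} = 1
g(13) = mex{0,2} = 1
g(14) = mex{0,2} = 1
So g(14) = 1.
Grundy values for pile C (subtraction set {4, 5, 6}):
g(0) = mex{} = 0
g(1) = mex{} = 0
g(2) = mex{} = 0
g(3) = mex{} = 0
g(4) = mex{0} = 1
g(5) = mex{0} = 1
g(6) = mex{0} = 1
g(7) = mex{0} = 1
g(8) = mex{0,1} = 2
g(9) = mex{0,1} = 2
So g(9) = 2.
By the Sprague-Grundy theorem, the Grundy value of a sum of independent games is the XOR of the component values.
Combined value = 1 XOR 1 XOR 2 = 2.

2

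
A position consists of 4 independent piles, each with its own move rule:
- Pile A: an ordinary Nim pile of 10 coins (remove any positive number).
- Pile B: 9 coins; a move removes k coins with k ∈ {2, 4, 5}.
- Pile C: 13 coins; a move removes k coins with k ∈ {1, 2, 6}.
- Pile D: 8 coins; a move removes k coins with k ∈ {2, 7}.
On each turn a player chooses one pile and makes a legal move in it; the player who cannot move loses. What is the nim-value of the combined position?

10

Pile A is a plain Nim pile of size 10, so its Grundy value is 10.
For pile B, compute g(0), g(1), … with moves {2, 4, 5}:
g(0) = mex{} = 0
g(1) = mex{} = 0
g(2) = mex{0} = 1
g(3) = mex{0} = 1
g(4) = mex{0,1} = 2
g(5) = mex{0,1} = 2
g(6) = mex{0,1,2} = 3
g(7) = mex{1,2} = 0
g(8) = mex{1,2,3} = 0
g(9) = mex{0,2} = 1
So g(9) = 1.
For pile C, compute g(0), g(1), … with moves {1, 2, 6}:
k:     0  1  2  3  4  5  6  7  8  9 10 11 12 13
g(k):  0  1  2  0  1  2  3  0  1  2  0  1  2  3
So g(13) = 3.
Grundy values for pile D (subtraction set {2, 7}):
g(0) = mex{} = 0
g(1) = mex{} = 0
g(2) = mex{0} = 1
g(3) = mex{0} = 1
g(4) = mex{1} = 0
g(5) = mex{1} = 0
g(6) = mex{0} = 1
g(7) = mex{0} = 1
g(8) = mex{0,1} = 2
So g(8) = 2.
By the Sprague-Grundy theorem, the Grundy value of a sum of independent games is the XOR of the component values.
Combined value = 10 XOR 1 XOR 3 XOR 2 = 10.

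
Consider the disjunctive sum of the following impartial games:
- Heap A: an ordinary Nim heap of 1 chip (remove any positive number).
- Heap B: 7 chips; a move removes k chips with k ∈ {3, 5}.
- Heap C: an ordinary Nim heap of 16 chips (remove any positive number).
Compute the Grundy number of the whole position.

19

Heap A is a plain Nim heap of size 1, so its Grundy value is 1.
For heap B, compute g(0), g(1), … with moves {3, 5}:
g(0) = mex{} = 0
g(1) = mex{} = 0
g(2) = mex{} = 0
g(3) = mex{0} = 1
g(4) = mex{0} = 1
g(5) = mex{0} = 1
g(6) = mex{0,1} = 2
g(7) = mex{0,1} = 2
So g(7) = 2.
Heap C is a plain Nim heap of size 16, so its Grundy value is 16.
By the Sprague-Grundy theorem, the Grundy value of a sum of independent games is the XOR of the component values.
Combined value = 1 ⊕ 2 ⊕ 16 = 19.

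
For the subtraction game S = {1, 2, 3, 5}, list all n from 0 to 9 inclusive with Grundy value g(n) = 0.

0, 4, 8

Grundy values for subtraction set {1, 2, 3, 5}:
k:     0  1  2  3  4  5  6  7  8  9
g(k):  0  1  2  3  0  1  2  3  0  1
The P-positions (g = 0) in 0..9 are 0, 4, 8.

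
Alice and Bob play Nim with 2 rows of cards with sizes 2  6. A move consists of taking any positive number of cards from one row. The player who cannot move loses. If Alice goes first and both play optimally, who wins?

Nim-sum: 2 ^ 6 = 4.
The nim-sum is 4 ≠ 0, so this is an N-position: the player to move can win; Alice has a winning move.

Alice wins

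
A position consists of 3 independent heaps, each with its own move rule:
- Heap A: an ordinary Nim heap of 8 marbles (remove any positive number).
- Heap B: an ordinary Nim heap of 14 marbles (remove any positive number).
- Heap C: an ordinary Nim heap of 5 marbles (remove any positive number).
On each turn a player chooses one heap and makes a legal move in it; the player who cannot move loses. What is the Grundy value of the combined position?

3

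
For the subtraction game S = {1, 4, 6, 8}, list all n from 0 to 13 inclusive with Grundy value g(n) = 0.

Compute g(0), g(1), … for moves {1, 4, 6, 8}:
k:     0  1  2  3  4  5  6  7  8  9 10 11 12 13
g(k):  0  1  0  1  2  0  1  0  1  2  3  2  0  1
The P-positions (g = 0) in 0..13 are 0, 2, 5, 7, 12.

0, 2, 5, 7, 12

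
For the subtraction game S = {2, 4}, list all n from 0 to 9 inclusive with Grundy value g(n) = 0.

0, 1, 6, 7

Grundy values for subtraction set {2, 4}:
k:     0  1  2  3  4  5  6  7  8  9
g(k):  0  0  1  1  2  2  0  0  1  1
The P-positions (g = 0) in 0..9 are 0, 1, 6, 7.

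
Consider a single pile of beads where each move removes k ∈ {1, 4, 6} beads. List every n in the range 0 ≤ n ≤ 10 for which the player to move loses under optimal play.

Compute g(0), g(1), … for moves {1, 4, 6}:
g(0) = mex{} = 0
g(1) = mex{0} = 1
g(2) = mex{1} = 0
g(3) = mex{0} = 1
g(4) = mex{0,1} = 2
g(5) = mex{1,2} = 0
g(6) = mex{0} = 1
g(7) = mex{1} = 0
g(8) = mex{0,2} = 1
g(9) = mex{0,1} = 2
g(10) = mex{1,2} = 0
The P-positions (g = 0) in 0..10 are 0, 2, 5, 7, 10.

0, 2, 5, 7, 10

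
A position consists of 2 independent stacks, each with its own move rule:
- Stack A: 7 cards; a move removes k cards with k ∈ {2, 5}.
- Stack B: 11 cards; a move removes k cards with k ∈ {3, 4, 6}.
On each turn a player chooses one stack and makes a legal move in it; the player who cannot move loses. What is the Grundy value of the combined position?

0

Grundy values for stack A (subtraction set {2, 5}):
k:     0  1  2  3  4  5  6  7
g(k):  0  0  1  1  0  2  1  0
So g(7) = 0.
For stack B, compute g(0), g(1), … with moves {3, 4, 6}:
g(0) = mex{} = 0
g(1) = mex{} = 0
g(2) = mex{} = 0
g(3) = mex{0} = 1
g(4) = mex{0} = 1
g(5) = mex{0} = 1
g(6) = mex{0,1} = 2
g(7) = mex{0,1} = 2
g(8) = mex{0,1} = 2
g(9) = mex{1,2} = 0
g(10) = mex{1,2} = 0
g(11) = mex{1,2} = 0
So g(11) = 0.
By the Sprague-Grundy theorem, the Grundy value of a sum of independent games is the XOR of the component values.
Combined value = 0 XOR 0 = 0.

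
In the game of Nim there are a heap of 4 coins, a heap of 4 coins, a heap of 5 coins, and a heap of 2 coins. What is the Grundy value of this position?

7

Compute the nim-sum pairwise:
4 XOR 4 = 0
0 XOR 5 = 5
5 XOR 2 = 7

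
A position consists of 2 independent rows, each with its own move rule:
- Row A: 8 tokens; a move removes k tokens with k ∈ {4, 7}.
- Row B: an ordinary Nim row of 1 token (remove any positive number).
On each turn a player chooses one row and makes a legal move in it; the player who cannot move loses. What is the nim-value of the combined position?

For row A, compute g(0), g(1), … with moves {4, 7}:
k:     0  1  2  3  4  5  6  7  8
g(k):  0  0  0  0  1  1  1  1  2
So g(8) = 2.
Row B is a plain Nim row of size 1, so its Grundy value is 1.
The value of a disjunctive sum is the nim-sum of the parts.
Combined value = 2 ⊕ 1 = 3.

3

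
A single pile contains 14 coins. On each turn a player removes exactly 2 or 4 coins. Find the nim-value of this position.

Compute g(0), g(1), … for moves {2, 4}:
k:     0  1  2  3  4  5  6  7  8  9 10 11 12 13 14
g(k):  0  0  1  1  2  2  0  0  1  1  2  2  0  0  1
So g(14) = 1.

1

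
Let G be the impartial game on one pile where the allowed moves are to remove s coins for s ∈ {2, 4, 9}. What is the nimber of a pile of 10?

2

Grundy values for subtraction set {2, 4, 9}:
k:     0  1  2  3  4  5  6  7  8  9 10
g(k):  0  0  1  1  2  2  0  0  1  1  2
So g(10) = 2.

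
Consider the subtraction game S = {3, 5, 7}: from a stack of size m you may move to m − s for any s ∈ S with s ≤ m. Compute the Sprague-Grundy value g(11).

0

Grundy values for subtraction set {3, 5, 7}:
g(0) = mex{} = 0
g(1) = mex{} = 0
g(2) = mex{} = 0
g(3) = mex{0} = 1
g(4) = mex{0} = 1
g(5) = mex{0} = 1
g(6) = mex{0,1} = 2
g(7) = mex{0,1} = 2
g(8) = mex{0,1} = 2
g(9) = mex{0,1,2} = 3
g(10) = mex{1,2} = 0
g(11) = mex{1,2} = 0
So g(11) = 0.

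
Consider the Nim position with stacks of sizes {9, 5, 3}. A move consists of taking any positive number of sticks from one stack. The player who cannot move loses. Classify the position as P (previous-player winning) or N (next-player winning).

Compute the nim-sum pairwise:
9 ^ 5 = 12
12 ^ 3 = 15
The nim-sum is 15 ≠ 0, so this is an N-position: the player to move can win.

N-position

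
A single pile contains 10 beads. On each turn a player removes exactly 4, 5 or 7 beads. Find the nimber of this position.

2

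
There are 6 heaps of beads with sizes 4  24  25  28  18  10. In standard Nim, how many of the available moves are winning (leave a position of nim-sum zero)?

1

Bitwise XOR of the heap sizes:
  00100  (4)
  11000  (24)
  11001  (25)
  11100  (28)
  10010  (18)
  01010  (10)
  -----
  00001  (1)
The overall nim-sum is X = 1. A heap of size p has a winning move iff p XOR X < p (reduce it to p XOR X).
  4: 4 XOR 1 = 5 ≥ 4 — no move.
  24: 24 XOR 1 = 25 ≥ 24 — no move.
  25: 25 XOR 1 = 24 < 25 — winning move (to 24).
  28: 28 XOR 1 = 29 ≥ 28 — no move.
  18: 18 XOR 1 = 19 ≥ 18 — no move.
  10: 10 XOR 1 = 11 ≥ 10 — no move.
That gives 1 winning move.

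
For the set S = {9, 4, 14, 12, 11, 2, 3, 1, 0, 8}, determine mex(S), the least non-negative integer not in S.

5

The values 0, 1, 2, 3, 4 are all present; 5 is the first non-negative integer missing from the set.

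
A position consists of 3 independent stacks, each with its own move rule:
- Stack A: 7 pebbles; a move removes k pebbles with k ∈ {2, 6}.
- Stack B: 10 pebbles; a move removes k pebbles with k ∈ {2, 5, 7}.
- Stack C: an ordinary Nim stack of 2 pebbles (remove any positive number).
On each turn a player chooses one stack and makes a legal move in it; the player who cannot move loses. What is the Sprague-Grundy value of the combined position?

3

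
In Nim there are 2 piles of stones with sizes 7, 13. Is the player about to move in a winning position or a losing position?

Winning position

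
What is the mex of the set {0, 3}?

0 is in the set but 1 is not, so the mex is 1.

1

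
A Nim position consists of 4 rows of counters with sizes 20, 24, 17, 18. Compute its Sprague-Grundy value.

15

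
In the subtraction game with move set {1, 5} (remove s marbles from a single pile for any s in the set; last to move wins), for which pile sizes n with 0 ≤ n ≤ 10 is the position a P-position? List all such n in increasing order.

0, 2, 4, 6, 8, 10

Build the Grundy sequence with g(k) = mex{g(k−s) : s ∈ {1, 5}, s ≤ k}:
k:     0  1  2  3  4  5  6  7  8  9 10
g(k):  0  1  0  1  0  1  0  1  0  1  0
The P-positions (g = 0) in 0..10 are 0, 2, 4, 6, 8, 10.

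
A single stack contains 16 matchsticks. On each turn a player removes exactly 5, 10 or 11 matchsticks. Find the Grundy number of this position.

0

Compute g(0), g(1), … for moves {5, 10, 11}:
k:     0  1  2  3  4  5  6  7  8  9 10 11 12 13 14 15 16
g(k):  0  0  0  0  0  1  1  1  1  1  2  2  2  2  2  3  0
So g(16) = 0.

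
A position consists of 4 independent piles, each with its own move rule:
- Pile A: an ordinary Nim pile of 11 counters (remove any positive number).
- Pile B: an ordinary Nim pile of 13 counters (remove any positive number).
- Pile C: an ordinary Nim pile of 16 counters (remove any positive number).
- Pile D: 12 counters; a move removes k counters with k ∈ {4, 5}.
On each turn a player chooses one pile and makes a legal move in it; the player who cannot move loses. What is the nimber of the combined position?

22

Pile A is a plain Nim pile of size 11, so its Grundy value is 11.
Pile B is a plain Nim pile of size 13, so its Grundy value is 13.
Pile C is a plain Nim pile of size 16, so its Grundy value is 16.
For pile D, compute g(0), g(1), … with moves {4, 5}:
g(0) = mex{} = 0
g(1) = mex{} = 0
g(2) = mex{} = 0
g(3) = mex{} = 0
g(4) = mex{0} = 1
g(5) = mex{0} = 1
g(6) = mex{0} = 1
g(7) = mex{0} = 1
g(8) = mex{0,1} = 2
g(9) = mex{1} = 0
g(10) = mex{1} = 0
g(11) = mex{1} = 0
g(12) = mex{1,2} = 0
So g(12) = 0.
The value of a disjunctive sum is the nim-sum of the parts.
Combined value = 11 XOR 13 XOR 16 XOR 0 = 22.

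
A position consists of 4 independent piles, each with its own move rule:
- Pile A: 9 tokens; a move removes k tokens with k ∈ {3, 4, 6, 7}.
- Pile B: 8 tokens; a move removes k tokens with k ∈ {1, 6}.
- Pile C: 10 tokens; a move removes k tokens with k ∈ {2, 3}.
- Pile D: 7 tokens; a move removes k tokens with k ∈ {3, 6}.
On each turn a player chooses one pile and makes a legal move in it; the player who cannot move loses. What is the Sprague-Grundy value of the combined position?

0

For pile A, compute g(0), g(1), … with moves {3, 4, 6, 7}:
g(0) = mex{} = 0
g(1) = mex{} = 0
g(2) = mex{} = 0
g(3) = mex{0} = 1
g(4) = mex{0} = 1
g(5) = mex{0} = 1
g(6) = mex{0,1} = 2
g(7) = mex{0,1} = 2
g(8) = mex{0,1} = 2
g(9) = mex{0,1,2} = 3
So g(9) = 3.
For pile B, compute g(0), g(1), … with moves {1, 6}:
k:     0  1  2  3  4  5  6  7  8
g(k):  0  1  0  1  0  1  2  0  1
So g(8) = 1.
Build the Grundy sequence for pile C with g(k) = mex{g(k−s) : s ∈ {2, 3}, s ≤ k}:
g(0) = mex{} = 0
g(1) = mex{} = 0
g(2) = mex{0} = 1
g(3) = mex{0} = 1
g(4) = mex{0,1} = 2
g(5) = mex{1} = 0
g(6) = mex{1,2} = 0
g(7) = mex{0,2} = 1
g(8) = mex{0} = 1
g(9) = mex{0,1} = 2
g(10) = mex{1} = 0
So g(10) = 0.
Build the Grundy sequence for pile D with g(k) = mex{g(k−s) : s ∈ {3, 6}, s ≤ k}:
g(0) = mex{} = 0
g(1) = mex{} = 0
g(2) = mex{} = 0
g(3) = mex{0} = 1
g(4) = mex{0} = 1
g(5) = mex{0} = 1
g(6) = mex{0,1} = 2
g(7) = mex{0,1} = 2
So g(7) = 2.
By the Sprague-Grundy theorem, the Grundy value of a sum of independent games is the XOR of the component values.
Combined value = 3 XOR 1 XOR 0 XOR 2 = 0.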